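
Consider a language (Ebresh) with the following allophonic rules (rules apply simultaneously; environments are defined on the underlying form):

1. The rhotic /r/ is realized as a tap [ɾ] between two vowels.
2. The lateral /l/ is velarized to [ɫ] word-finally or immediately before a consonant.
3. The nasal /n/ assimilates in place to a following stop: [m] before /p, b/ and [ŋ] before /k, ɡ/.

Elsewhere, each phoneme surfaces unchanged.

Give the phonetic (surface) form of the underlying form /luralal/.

[luɾalaɫ]

/l/ (word-initial) is in the target of rule 2 but the environment (word-finally or immediately before a consonant) is not met → [l].
/u/ (between /l/ and /r/) is unaffected → [u].
/r/ meets the environment for rule 1 (between two vowels) → [ɾ].
/a/ (between /r/ and /l/) is unaffected → [a].
/l/ (between /a/ and /a/): rule 2 targets it, but not word-finally or immediately before a consonant → unchanged [l].
/a/ (between /l/ and /l/) is unaffected → [a].
/l/ meets the environment for rule 2 (word-finally or immediately before a consonant) → [ɫ].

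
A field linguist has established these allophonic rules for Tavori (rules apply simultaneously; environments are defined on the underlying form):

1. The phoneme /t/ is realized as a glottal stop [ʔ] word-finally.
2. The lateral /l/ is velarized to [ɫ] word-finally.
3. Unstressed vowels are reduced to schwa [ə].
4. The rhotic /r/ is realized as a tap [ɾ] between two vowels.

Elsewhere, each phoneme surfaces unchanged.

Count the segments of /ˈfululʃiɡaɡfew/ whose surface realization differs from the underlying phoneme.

Segments that undergo a rule: /u/ → [ə] (rule 3); /i/ → [ə] (rule 3); /a/ → [ə] (rule 3); /e/ → [ə] (rule 3).
All other segments surface unchanged.

4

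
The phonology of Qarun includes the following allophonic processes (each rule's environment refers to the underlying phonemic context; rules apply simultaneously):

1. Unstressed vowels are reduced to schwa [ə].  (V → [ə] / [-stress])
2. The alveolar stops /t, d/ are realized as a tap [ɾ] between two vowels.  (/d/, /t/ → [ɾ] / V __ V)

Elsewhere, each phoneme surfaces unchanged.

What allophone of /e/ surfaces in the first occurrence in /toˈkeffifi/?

/e/ — between /k/ and /f/; rule 1 does not apply here → [e].

[e]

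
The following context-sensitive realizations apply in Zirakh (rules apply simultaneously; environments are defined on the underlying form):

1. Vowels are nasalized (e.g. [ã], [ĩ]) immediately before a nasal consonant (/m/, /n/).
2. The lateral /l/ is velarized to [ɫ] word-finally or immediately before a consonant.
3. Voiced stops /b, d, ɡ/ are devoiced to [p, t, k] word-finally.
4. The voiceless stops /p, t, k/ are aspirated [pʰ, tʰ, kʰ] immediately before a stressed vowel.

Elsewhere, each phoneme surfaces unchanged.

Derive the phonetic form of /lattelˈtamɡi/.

[latteɫˈtʰãmɡi]

/l/ (word-initial): rule 2 targets it, but not word-finally or immediately before a consonant → unchanged [l].
/a/ (between /l/ and /t/) fails the environment for rule 1, so it stays [a].
/t/ (between /a/ and /t/) is in the target of rule 4 but the environment (immediately before a stressed vowel) is not met → [t].
/t/ (between /t/ and /e/) fails the environment for rule 4, so it stays [t].
/e/ (between /t/ and /l/) fails the environment for rule 1, so it stays [e].
/l/ (between /e/ and /t/) occurs word-finally or immediately before a consonant → [ɫ] by rule 2.
/t/ — between /l/ and /a/, immediately before a stressed vowel — surfaces as [tʰ] (rule 4).
/a/ — between /t/ and /m/, before a nasal consonant — surfaces as [ã] (rule 1).
/m/ (between /a/ and /ɡ/) is unaffected → [m].
/ɡ/ (between /m/ and /i/) fails the environment for rule 3, so it stays [ɡ].
/i/ (word-final) is in the target of rule 1 but the environment (before a nasal consonant) is not met → [i].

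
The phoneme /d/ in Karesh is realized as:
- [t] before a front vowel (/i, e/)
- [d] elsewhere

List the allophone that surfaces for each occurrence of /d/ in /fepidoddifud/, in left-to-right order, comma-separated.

[d], [d], [t], [d]

Occurrence 1 (position 5): no conditioning environment matches → elsewhere allophone [d].
Occurrence 2 (position 7): no conditioning environment matches → elsewhere allophone [d].
Occurrence 3 (position 8): before a front vowel (/i, e/) → [t].
Occurrence 4 (position 12): no conditioning environment matches → elsewhere allophone [d].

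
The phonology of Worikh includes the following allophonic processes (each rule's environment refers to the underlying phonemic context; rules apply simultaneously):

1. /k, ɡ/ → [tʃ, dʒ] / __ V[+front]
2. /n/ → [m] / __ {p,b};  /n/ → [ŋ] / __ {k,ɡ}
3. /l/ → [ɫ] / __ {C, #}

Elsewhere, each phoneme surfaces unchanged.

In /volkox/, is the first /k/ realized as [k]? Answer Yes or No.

/k/ (between /l/ and /o/): rule 1 targets it, but not before a front vowel → unchanged [k].
The actual realization is [k], which matches [k].

Yes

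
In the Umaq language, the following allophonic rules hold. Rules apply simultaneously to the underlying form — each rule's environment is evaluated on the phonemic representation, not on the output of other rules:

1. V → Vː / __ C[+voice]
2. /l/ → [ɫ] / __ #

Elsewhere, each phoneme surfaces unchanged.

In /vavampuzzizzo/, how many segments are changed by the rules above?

4

Segments that undergo a rule: /a/ → [aː] (rule 1); /a/ → [aː] (rule 1); /u/ → [uː] (rule 1); /i/ → [iː] (rule 1).
All other segments surface unchanged.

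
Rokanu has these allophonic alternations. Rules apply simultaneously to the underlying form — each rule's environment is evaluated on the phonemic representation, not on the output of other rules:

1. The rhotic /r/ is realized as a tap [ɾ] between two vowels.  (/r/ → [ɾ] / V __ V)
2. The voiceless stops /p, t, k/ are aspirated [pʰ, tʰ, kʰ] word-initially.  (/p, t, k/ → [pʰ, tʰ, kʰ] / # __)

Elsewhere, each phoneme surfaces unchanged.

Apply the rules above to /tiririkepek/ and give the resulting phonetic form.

Rule 2 applies to /t/ (word-initial: word-initially) → [tʰ].
/r/ (between /i/ and /i/): between two vowels, so rule 1 applies → [ɾ].
/r/ meets the environment for rule 1 (between two vowels) → [ɾ].
/k/ (between /i/ and /e/) is in the target of rule 2 but the environment (word-initially) is not met → [k].
/p/ (between /e/ and /e/): rule 2 targets it, but not word-initially → unchanged [p].
/k/ (word-final): rule 2 targets it, but not word-initially → unchanged [k].

[tʰiɾiɾikepek]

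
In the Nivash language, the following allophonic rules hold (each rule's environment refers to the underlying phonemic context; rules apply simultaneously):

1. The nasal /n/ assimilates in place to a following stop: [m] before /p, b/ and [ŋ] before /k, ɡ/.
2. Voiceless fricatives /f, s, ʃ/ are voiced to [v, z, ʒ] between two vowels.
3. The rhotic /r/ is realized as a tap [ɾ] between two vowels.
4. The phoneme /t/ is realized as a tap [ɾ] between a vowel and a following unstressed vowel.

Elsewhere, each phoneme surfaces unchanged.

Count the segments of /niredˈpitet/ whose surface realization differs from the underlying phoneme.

2

Segments that undergo a rule: /r/ → [ɾ] (rule 3); /t/ → [ɾ] (rule 4).
All other segments surface unchanged.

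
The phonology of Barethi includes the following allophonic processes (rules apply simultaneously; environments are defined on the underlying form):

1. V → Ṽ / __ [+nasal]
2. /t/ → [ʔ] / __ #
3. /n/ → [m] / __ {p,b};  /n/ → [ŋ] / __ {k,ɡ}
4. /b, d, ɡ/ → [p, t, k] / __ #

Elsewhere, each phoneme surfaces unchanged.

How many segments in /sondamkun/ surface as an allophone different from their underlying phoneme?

3

Segments that undergo a rule: /o/ → [õ] (rule 1); /a/ → [ã] (rule 1); /u/ → [ũ] (rule 1).
All other segments surface unchanged.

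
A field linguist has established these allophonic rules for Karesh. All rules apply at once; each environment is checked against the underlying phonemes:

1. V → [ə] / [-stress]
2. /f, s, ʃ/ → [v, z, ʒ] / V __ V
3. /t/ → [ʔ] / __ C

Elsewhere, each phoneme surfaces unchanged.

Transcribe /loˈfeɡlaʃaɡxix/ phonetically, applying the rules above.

[ləˈveɡləʒəɡxəx]

/l/ — not in any rule's target class → [l].
/o/ meets the environment for rule 1 (in an unstressed syllable) → [ə].
/f/ (between /o/ and /e/) occurs between two vowels → [v] by rule 2.
/e/ (between /f/ and /ɡ/) is in the target of rule 1 but the environment (in an unstressed syllable) is not met → [e].
/ɡ/ — not in any rule's target class → [ɡ].
/l/ — not in any rule's target class → [l].
/a/ (between /l/ and /ʃ/): in an unstressed syllable, so rule 1 applies → [ə].
/ʃ/ (between /a/ and /a/) occurs between two vowels → [ʒ] by rule 2.
/a/ (between /ʃ/ and /ɡ/): in an unstressed syllable, so rule 1 applies → [ə].
/ɡ/ stays [ɡ].
/x/ stays [x].
/i/ (between /x/ and /x/) occurs in an unstressed syllable → [ə] by rule 1.
/x/ (word-final) is unaffected → [x].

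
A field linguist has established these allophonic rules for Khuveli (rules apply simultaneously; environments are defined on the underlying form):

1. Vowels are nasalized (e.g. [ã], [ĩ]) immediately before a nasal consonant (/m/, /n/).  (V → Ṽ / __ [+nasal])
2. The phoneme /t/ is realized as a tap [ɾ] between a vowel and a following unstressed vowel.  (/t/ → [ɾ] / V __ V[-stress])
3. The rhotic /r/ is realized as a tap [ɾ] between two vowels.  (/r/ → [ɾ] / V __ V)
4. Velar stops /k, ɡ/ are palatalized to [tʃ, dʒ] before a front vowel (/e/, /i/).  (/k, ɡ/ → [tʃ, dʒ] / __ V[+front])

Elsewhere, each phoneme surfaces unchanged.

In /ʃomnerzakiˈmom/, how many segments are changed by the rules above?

4

Segments that undergo a rule: /o/ → [õ] (rule 1); /k/ → [tʃ] (rule 4); /i/ → [ĩ] (rule 1); /o/ → [õ] (rule 1).
All other segments surface unchanged.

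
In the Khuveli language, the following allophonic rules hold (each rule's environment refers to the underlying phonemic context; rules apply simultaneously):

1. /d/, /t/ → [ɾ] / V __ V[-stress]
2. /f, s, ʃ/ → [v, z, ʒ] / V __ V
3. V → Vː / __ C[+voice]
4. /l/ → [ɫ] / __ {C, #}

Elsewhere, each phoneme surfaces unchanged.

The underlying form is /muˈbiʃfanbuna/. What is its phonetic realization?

[muːˈbiʃfaːnbuːna]

/m/ stays [m].
/u/ (between /m/ and /b/) occurs before a voiced consonant → [uː] by rule 3.
/b/ stays [b].
/i/ (between /b/ and /ʃ/) is in the target of rule 3 but the environment (before a voiced consonant) is not met → [i].
/ʃ/ (between /i/ and /f/) fails the environment for rule 2, so it stays [ʃ].
/f/ — between /ʃ/ and /a/; rule 2 does not apply here → [f].
/a/ (between /f/ and /n/) occurs before a voiced consonant → [aː] by rule 3.
/n/ (between /a/ and /b/): no rule targets it → [n].
/b/ (between /n/ and /u/) is unaffected → [b].
/u/ (between /b/ and /n/) occurs before a voiced consonant → [uː] by rule 3.
/n/ stays [n].
/a/ (word-final) fails the environment for rule 3, so it stays [a].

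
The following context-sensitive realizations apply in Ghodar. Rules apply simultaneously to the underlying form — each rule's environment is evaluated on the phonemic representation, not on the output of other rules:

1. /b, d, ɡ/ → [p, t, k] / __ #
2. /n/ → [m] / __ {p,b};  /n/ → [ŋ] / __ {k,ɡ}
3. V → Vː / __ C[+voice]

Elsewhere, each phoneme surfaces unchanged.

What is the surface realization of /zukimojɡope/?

[zukiːmoːjɡope]

/z/ (word-initial): no rule targets it → [z].
/u/ — between /z/ and /k/; rule 3 does not apply here → [u].
/k/ stays [k].
/i/ meets the environment for rule 3 (before a voiced consonant) → [iː].
/m/ (between /i/ and /o/): no rule targets it → [m].
/o/ (between /m/ and /j/): before a voiced consonant, so rule 3 applies → [oː].
/j/ — not in any rule's target class → [j].
/ɡ/ (between /j/ and /o/) is in the target of rule 1 but the environment (word-finally) is not met → [ɡ].
/o/ (between /ɡ/ and /p/): rule 3 targets it, but not before a voiced consonant → unchanged [o].
/p/ stays [p].
/e/ (word-final) fails the environment for rule 3, so it stays [e].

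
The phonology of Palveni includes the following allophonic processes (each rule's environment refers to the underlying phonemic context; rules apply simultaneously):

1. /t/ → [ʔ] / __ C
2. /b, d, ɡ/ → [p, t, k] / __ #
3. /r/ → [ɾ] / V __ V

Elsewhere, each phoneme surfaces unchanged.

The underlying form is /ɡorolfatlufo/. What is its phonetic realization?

/ɡ/ (word-initial) is in the target of rule 2 but the environment (word-finally) is not met → [ɡ].
/o/ stays [o].
Rule 3 applies to /r/ (between /o/ and /o/: between two vowels) → [ɾ].
/o/ stays [o].
/l/ stays [l].
/f/ — not in any rule's target class → [f].
/a/ stays [a].
/t/ meets the environment for rule 1 (immediately before a consonant) → [ʔ].
/l/ stays [l].
/u/ stays [u].
/f/ (between /u/ and /o/): no rule targets it → [f].
/o/ stays [o].

[ɡoɾolfaʔlufo]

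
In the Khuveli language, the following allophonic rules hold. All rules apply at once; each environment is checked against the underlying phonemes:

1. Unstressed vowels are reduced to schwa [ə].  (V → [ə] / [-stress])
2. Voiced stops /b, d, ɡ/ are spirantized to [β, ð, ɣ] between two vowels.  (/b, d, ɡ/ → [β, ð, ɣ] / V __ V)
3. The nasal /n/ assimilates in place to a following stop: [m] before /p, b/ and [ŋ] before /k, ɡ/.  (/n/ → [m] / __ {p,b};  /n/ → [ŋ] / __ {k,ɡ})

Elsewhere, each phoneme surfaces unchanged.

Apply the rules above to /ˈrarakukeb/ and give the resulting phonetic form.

[ˈrarəkəkəb]

/a/ (between /r/ and /r/): rule 1 targets it, but not in an unstressed syllable → unchanged [a].
/a/ meets the environment for rule 1 (in an unstressed syllable) → [ə].
/u/ — between /k/ and /k/, in an unstressed syllable — surfaces as [ə] (rule 1).
/e/ (between /k/ and /b/) occurs in an unstressed syllable → [ə] by rule 1.
/b/ (word-final) is in the target of rule 2 but the environment (between two vowels) is not met → [b].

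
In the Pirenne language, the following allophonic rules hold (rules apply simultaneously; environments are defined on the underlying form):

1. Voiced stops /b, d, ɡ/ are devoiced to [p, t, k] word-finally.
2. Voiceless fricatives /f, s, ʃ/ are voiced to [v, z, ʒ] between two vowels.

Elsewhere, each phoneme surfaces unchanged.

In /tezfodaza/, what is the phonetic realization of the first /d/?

/d/ (between /o/ and /a/) fails the environment for rule 1, so it stays [d].

[d]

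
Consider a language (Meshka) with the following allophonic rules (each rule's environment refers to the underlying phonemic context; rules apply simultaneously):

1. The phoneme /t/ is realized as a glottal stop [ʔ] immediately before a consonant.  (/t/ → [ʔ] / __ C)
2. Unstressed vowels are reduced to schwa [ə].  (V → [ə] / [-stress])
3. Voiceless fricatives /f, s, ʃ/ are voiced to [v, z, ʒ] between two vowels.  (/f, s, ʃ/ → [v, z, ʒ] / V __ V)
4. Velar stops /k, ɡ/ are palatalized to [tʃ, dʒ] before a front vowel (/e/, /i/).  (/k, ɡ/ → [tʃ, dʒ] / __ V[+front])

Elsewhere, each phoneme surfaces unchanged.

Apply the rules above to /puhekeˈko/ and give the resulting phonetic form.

[pəhətʃəˈko]

/p/ — not in any rule's target class → [p].
/u/ meets the environment for rule 2 (in an unstressed syllable) → [ə].
/h/ — not in any rule's target class → [h].
/e/ (between /h/ and /k/) occurs in an unstressed syllable → [ə] by rule 2.
/k/ — between /e/ and /e/, before a front vowel — surfaces as [tʃ] (rule 4).
/e/ meets the environment for rule 2 (in an unstressed syllable) → [ə].
/k/ (between /e/ and /o/): rule 4 targets it, but not before a front vowel → unchanged [k].
/o/ (word-final) fails the environment for rule 2, so it stays [o].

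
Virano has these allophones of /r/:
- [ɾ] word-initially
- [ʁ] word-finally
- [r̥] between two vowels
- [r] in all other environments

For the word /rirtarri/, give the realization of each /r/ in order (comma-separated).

Occurrence 1 (position 1): word-initially → [ɾ].
Occurrence 2 (position 3): no conditioning environment matches → elsewhere allophone [r].
Occurrence 3 (position 6): no conditioning environment matches → elsewhere allophone [r].
Occurrence 4 (position 7): no conditioning environment matches → elsewhere allophone [r].

[ɾ], [r], [r], [r]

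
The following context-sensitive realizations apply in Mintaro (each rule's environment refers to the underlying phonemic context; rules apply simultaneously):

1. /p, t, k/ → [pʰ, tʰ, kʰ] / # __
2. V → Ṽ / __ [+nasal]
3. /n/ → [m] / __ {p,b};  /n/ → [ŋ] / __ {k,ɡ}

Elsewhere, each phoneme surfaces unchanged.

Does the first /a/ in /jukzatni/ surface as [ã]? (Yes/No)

/a/ (between /z/ and /t/) is in the target of rule 2 but the environment (before a nasal consonant) is not met → [a].
The actual realization is [a], not [ã].

No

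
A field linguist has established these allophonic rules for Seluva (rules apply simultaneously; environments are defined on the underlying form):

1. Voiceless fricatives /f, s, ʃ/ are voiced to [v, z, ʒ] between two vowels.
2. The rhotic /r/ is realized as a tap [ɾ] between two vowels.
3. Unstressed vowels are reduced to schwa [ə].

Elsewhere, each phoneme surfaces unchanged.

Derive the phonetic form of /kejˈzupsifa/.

Rule 3 applies to /e/ (between /k/ and /j/: in an unstressed syllable) → [ə].
/u/ (between /z/ and /p/) fails the environment for rule 3, so it stays [u].
/s/ (between /p/ and /i/) is in the target of rule 1 but the environment (between two vowels) is not met → [s].
/i/ (between /s/ and /f/) occurs in an unstressed syllable → [ə] by rule 3.
/f/ — between /i/ and /a/, between two vowels — surfaces as [v] (rule 1).
/a/ (word-final): in an unstressed syllable, so rule 3 applies → [ə].

[kəjˈzupsəvə]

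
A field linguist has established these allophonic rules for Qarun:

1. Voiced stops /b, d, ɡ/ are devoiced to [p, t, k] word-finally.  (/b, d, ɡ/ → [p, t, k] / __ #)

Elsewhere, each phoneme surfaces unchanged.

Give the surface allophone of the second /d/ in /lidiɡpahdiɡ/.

/d/ (between /h/ and /i/) is in the target of rule 1 but the environment (word-finally) is not met → [d].

[d]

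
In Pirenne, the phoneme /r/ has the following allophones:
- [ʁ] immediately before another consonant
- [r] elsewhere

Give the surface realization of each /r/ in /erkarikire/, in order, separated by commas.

[ʁ], [r], [r]

Occurrence 1 (position 2): immediately before another consonant → [ʁ].
Occurrence 2 (position 5): no conditioning environment matches → elsewhere allophone [r].
Occurrence 3 (position 9): no conditioning environment matches → elsewhere allophone [r].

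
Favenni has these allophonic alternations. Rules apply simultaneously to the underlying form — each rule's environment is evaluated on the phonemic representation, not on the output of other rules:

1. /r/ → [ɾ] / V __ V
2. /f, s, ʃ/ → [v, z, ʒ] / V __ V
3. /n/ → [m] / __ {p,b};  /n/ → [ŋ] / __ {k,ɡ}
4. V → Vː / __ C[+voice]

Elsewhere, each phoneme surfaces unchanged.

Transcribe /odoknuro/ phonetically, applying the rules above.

/o/ (word-initial): before a voiced consonant, so rule 4 applies → [oː].
/d/ stays [d].
/o/ (between /d/ and /k/) fails the environment for rule 4, so it stays [o].
/k/ stays [k].
/n/ (between /k/ and /u/) fails the environment for rule 3, so it stays [n].
/u/ — between /n/ and /r/, before a voiced consonant — surfaces as [uː] (rule 4).
Rule 1 applies to /r/ (between /u/ and /o/: between two vowels) → [ɾ].
/o/ (word-final): rule 4 targets it, but not before a voiced consonant → unchanged [o].

[oːdoknuːɾo]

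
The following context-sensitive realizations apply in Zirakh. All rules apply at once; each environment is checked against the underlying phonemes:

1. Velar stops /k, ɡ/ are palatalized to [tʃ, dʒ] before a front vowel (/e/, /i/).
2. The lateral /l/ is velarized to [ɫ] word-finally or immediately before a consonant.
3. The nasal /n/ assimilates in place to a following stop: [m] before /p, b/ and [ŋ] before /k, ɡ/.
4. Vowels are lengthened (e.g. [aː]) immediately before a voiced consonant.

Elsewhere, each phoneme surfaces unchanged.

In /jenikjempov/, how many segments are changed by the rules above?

3

Segments that undergo a rule: /e/ → [eː] (rule 4); /e/ → [eː] (rule 4); /o/ → [oː] (rule 4).
All other segments surface unchanged.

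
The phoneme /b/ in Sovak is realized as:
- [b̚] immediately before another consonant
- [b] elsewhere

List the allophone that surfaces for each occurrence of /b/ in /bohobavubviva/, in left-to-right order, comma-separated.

Occurrence 1 (position 1): no conditioning environment matches → elsewhere allophone [b].
Occurrence 2 (position 5): no conditioning environment matches → elsewhere allophone [b].
Occurrence 3 (position 9): immediately before another consonant → [b̚].

[b], [b], [b̚]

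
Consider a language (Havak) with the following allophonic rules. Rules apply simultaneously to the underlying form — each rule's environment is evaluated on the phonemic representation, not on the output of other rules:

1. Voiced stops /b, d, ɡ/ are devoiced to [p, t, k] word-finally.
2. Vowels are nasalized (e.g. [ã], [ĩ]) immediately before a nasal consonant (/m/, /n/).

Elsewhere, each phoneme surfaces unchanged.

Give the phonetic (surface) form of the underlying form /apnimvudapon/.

[apnĩmvudapõn]

/a/ (word-initial): rule 2 targets it, but not before a nasal consonant → unchanged [a].
/p/ (between /a/ and /n/): no rule targets it → [p].
/n/ — not in any rule's target class → [n].
/i/ meets the environment for rule 2 (before a nasal consonant) → [ĩ].
/m/ — not in any rule's target class → [m].
/v/ — not in any rule's target class → [v].
/u/ — between /v/ and /d/; rule 2 does not apply here → [u].
/d/ (between /u/ and /a/) fails the environment for rule 1, so it stays [d].
/a/ (between /d/ and /p/) fails the environment for rule 2, so it stays [a].
/p/ stays [p].
/o/ (between /p/ and /n/): before a nasal consonant, so rule 2 applies → [õ].
/n/ stays [n].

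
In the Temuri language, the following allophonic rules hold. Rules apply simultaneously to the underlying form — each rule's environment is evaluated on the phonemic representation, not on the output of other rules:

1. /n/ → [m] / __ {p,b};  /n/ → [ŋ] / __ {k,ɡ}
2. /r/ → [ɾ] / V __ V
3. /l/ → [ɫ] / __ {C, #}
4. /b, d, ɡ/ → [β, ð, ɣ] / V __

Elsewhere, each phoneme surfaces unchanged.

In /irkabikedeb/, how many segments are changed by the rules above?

3

Segments that undergo a rule: /b/ → [β] (rule 4); /d/ → [ð] (rule 4); /b/ → [β] (rule 4).
All other segments surface unchanged.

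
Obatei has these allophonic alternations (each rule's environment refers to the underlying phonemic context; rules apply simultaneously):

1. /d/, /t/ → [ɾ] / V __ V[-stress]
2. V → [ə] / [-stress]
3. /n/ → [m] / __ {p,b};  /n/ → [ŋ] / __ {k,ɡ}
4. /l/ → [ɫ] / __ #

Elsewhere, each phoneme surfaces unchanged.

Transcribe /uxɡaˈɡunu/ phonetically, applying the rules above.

[əxɡəˈɡunə]

/u/ meets the environment for rule 2 (in an unstressed syllable) → [ə].
/x/ stays [x].
/ɡ/ stays [ɡ].
/a/ meets the environment for rule 2 (in an unstressed syllable) → [ə].
/ɡ/ (between /a/ and /u/) is unaffected → [ɡ].
/u/ — between /ɡ/ and /n/; rule 2 does not apply here → [u].
/n/ (between /u/ and /u/): rule 3 targets it, but not before a labial or velar stop → unchanged [n].
/u/ — word-final, in an unstressed syllable — surfaces as [ə] (rule 2).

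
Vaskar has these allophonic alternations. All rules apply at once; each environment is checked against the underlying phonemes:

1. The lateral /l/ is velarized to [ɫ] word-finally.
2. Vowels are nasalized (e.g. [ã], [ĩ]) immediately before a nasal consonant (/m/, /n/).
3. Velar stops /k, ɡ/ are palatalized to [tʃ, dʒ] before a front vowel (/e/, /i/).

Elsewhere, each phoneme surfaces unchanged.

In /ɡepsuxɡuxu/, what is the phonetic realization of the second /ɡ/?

/ɡ/ (between /x/ and /u/): rule 3 targets it, but not before a front vowel → unchanged [ɡ].

[ɡ]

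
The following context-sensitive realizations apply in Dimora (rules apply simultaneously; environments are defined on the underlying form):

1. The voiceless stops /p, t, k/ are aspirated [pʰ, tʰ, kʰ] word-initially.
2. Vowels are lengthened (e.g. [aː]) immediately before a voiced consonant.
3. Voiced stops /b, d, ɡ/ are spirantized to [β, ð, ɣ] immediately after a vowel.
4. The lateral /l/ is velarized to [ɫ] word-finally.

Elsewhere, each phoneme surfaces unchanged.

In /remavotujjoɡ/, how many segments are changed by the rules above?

Segments that undergo a rule: /e/ → [eː] (rule 2); /a/ → [aː] (rule 2); /u/ → [uː] (rule 2); /o/ → [oː] (rule 2); /ɡ/ → [ɣ] (rule 3).
All other segments surface unchanged.

5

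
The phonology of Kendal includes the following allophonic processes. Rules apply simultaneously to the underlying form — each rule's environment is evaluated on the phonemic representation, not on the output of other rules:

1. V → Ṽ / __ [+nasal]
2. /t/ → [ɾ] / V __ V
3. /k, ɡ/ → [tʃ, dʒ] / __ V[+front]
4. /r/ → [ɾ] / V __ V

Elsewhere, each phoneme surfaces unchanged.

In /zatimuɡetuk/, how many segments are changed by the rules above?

Segments that undergo a rule: /t/ → [ɾ] (rule 2); /i/ → [ĩ] (rule 1); /ɡ/ → [dʒ] (rule 3); /t/ → [ɾ] (rule 2).
All other segments surface unchanged.

4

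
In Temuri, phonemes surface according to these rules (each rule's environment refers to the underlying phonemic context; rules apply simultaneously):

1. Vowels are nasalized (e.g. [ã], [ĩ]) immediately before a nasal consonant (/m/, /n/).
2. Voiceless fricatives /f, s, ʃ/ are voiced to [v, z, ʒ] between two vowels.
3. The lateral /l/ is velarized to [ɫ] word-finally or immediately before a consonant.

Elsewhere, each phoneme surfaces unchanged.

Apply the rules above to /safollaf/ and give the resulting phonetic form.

[savoɫlaf]

/s/ (word-initial) fails the environment for rule 2, so it stays [s].
/a/ (between /s/ and /f/) fails the environment for rule 1, so it stays [a].
/f/ meets the environment for rule 2 (between two vowels) → [v].
/o/ (between /f/ and /l/) fails the environment for rule 1, so it stays [o].
/l/ (between /o/ and /l/): word-finally or immediately before a consonant, so rule 3 applies → [ɫ].
/l/ — between /l/ and /a/; rule 3 does not apply here → [l].
/a/ (between /l/ and /f/) fails the environment for rule 1, so it stays [a].
/f/ (word-final) fails the environment for rule 2, so it stays [f].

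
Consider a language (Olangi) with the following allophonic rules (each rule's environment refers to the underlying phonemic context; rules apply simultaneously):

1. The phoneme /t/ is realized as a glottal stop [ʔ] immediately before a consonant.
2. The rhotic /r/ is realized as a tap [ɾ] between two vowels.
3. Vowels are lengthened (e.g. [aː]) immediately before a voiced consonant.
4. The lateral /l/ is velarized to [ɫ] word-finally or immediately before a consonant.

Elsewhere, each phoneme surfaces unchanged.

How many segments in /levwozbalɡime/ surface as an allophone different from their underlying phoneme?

5

Segments that undergo a rule: /e/ → [eː] (rule 3); /o/ → [oː] (rule 3); /a/ → [aː] (rule 3); /l/ → [ɫ] (rule 4); /i/ → [iː] (rule 3).
All other segments surface unchanged.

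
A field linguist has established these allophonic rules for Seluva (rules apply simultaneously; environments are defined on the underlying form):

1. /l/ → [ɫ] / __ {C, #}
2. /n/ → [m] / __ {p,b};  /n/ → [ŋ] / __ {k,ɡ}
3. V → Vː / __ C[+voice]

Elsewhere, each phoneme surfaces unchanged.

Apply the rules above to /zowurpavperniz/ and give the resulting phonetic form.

[zoːwuːrpaːvpeːrniːz]

/o/ (between /z/ and /w/): before a voiced consonant, so rule 3 applies → [oː].
/u/ — between /w/ and /r/, before a voiced consonant — surfaces as [uː] (rule 3).
/a/ — between /p/ and /v/, before a voiced consonant — surfaces as [aː] (rule 3).
/e/ meets the environment for rule 3 (before a voiced consonant) → [eː].
/n/ (between /r/ and /i/) fails the environment for rule 2, so it stays [n].
/i/ (between /n/ and /z/) occurs before a voiced consonant → [iː] by rule 3.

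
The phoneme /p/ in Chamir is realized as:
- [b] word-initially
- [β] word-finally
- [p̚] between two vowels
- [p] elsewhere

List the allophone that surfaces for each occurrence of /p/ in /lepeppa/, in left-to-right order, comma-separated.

[p̚], [p], [p]

Occurrence 1 (position 3): between two vowels → [p̚].
Occurrence 2 (position 5): no conditioning environment matches → elsewhere allophone [p].
Occurrence 3 (position 6): no conditioning environment matches → elsewhere allophone [p].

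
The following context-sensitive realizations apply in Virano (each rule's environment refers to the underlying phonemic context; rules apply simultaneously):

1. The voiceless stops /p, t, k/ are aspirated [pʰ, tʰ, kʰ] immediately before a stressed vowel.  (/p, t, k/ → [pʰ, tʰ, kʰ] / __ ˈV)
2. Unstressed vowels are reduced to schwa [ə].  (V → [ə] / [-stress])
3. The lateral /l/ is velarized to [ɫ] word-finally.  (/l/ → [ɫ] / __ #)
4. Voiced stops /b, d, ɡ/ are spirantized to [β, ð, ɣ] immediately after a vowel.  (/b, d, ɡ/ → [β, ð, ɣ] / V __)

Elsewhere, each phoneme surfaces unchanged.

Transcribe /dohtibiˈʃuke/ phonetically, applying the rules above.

/d/ (word-initial): rule 4 targets it, but not immediately after a vowel → unchanged [d].
/o/ (between /d/ and /h/): in an unstressed syllable, so rule 2 applies → [ə].
/h/ (between /o/ and /t/): no rule targets it → [h].
/t/ (between /h/ and /i/): rule 1 targets it, but not immediately before a stressed vowel → unchanged [t].
Rule 2 applies to /i/ (between /t/ and /b/: in an unstressed syllable) → [ə].
/b/ meets the environment for rule 4 (immediately after a vowel) → [β].
Rule 2 applies to /i/ (between /b/ and /ʃ/: in an unstressed syllable) → [ə].
/ʃ/ stays [ʃ].
/u/ (between /ʃ/ and /k/) fails the environment for rule 2, so it stays [u].
/k/ (between /u/ and /e/) is in the target of rule 1 but the environment (immediately before a stressed vowel) is not met → [k].
/e/ — word-final, in an unstressed syllable — surfaces as [ə] (rule 2).

[dəhtəβəˈʃukə]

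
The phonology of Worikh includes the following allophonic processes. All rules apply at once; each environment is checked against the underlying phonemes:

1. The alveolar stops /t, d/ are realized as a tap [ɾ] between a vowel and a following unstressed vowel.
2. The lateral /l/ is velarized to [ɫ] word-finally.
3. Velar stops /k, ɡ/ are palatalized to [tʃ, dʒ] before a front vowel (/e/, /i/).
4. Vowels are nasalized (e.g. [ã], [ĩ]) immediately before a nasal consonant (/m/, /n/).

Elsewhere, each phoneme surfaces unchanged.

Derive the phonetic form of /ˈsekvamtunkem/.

/s/ (word-initial): no rule targets it → [s].
/e/ (between /s/ and /k/) fails the environment for rule 4, so it stays [e].
/k/ (between /e/ and /v/) is in the target of rule 3 but the environment (before a front vowel) is not met → [k].
/v/ — not in any rule's target class → [v].
/a/ meets the environment for rule 4 (before a nasal consonant) → [ã].
/m/ (between /a/ and /t/) is unaffected → [m].
/t/ (between /m/ and /u/) is in the target of rule 1 but the environment (between a vowel and a following unstressed vowel) is not met → [t].
/u/ meets the environment for rule 4 (before a nasal consonant) → [ũ].
/n/ (between /u/ and /k/) is unaffected → [n].
/k/ — between /n/ and /e/, before a front vowel — surfaces as [tʃ] (rule 3).
/e/ (between /k/ and /m/): before a nasal consonant, so rule 4 applies → [ẽ].
/m/ — not in any rule's target class → [m].

[ˈsekvãmtũntʃẽm]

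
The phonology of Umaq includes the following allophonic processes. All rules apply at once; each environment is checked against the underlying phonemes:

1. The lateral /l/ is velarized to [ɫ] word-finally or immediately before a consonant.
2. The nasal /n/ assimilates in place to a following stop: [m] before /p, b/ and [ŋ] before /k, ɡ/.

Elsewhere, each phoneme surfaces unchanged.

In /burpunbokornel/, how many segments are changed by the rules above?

Segments that undergo a rule: /n/ → [m] (rule 2); /l/ → [ɫ] (rule 1).
All other segments surface unchanged.

2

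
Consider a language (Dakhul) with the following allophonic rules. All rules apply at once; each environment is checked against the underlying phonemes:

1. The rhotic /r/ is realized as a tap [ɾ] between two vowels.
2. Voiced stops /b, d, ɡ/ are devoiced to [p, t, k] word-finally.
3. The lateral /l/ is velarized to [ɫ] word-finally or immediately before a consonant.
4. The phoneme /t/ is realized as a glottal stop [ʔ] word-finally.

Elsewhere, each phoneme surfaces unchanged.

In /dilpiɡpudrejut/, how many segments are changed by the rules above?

2

Segments that undergo a rule: /l/ → [ɫ] (rule 3); /t/ → [ʔ] (rule 4).
All other segments surface unchanged.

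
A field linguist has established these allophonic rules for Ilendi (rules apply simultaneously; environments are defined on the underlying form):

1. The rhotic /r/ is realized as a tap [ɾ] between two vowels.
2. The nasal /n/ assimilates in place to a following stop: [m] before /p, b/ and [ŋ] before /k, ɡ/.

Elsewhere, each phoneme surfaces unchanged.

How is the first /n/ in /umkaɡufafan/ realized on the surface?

[n]

/n/ — word-final; rule 2 does not apply here → [n].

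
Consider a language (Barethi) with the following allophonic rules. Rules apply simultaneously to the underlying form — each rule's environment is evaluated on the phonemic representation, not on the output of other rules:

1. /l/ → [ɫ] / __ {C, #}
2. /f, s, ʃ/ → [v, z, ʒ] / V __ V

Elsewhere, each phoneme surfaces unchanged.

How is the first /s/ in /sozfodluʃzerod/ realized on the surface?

/s/ (word-initial) fails the environment for rule 2, so it stays [s].

[s]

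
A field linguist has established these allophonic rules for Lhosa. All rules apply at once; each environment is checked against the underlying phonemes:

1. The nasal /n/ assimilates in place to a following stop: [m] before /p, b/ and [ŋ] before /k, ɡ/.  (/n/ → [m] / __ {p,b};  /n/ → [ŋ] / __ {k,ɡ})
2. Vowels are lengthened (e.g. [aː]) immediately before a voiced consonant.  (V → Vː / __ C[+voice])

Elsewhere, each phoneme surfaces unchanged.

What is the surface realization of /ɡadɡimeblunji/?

[ɡaːdɡiːmeːbluːnji]

/ɡ/ (word-initial) is unaffected → [ɡ].
/a/ — between /ɡ/ and /d/, before a voiced consonant — surfaces as [aː] (rule 2).
/d/ — not in any rule's target class → [d].
/ɡ/ stays [ɡ].
/i/ — between /ɡ/ and /m/, before a voiced consonant — surfaces as [iː] (rule 2).
/m/ (between /i/ and /e/): no rule targets it → [m].
/e/ (between /m/ and /b/): before a voiced consonant, so rule 2 applies → [eː].
/b/ stays [b].
/l/ (between /b/ and /u/): no rule targets it → [l].
/u/ (between /l/ and /n/) occurs before a voiced consonant → [uː] by rule 2.
/n/ (between /u/ and /j/) is in the target of rule 1 but the environment (before a labial or velar stop) is not met → [n].
/j/ (between /n/ and /i/): no rule targets it → [j].
/i/ (word-final): rule 2 targets it, but not before a voiced consonant → unchanged [i].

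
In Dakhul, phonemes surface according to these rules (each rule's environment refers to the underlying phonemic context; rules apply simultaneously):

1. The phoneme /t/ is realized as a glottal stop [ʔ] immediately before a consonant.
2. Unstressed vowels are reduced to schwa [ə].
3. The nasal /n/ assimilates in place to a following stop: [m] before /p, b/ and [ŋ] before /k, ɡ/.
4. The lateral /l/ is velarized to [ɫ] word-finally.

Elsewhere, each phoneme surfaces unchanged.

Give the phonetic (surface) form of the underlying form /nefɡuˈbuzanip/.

/n/ — word-initial; rule 3 does not apply here → [n].
/e/ (between /n/ and /f/) occurs in an unstressed syllable → [ə] by rule 2.
/f/ (between /e/ and /ɡ/) is unaffected → [f].
/ɡ/ (between /f/ and /u/) is unaffected → [ɡ].
Rule 2 applies to /u/ (between /ɡ/ and /b/: in an unstressed syllable) → [ə].
/b/ — not in any rule's target class → [b].
/u/ — between /b/ and /z/; rule 2 does not apply here → [u].
/z/ (between /u/ and /a/) is unaffected → [z].
/a/ meets the environment for rule 2 (in an unstressed syllable) → [ə].
/n/ (between /a/ and /i/) fails the environment for rule 3, so it stays [n].
Rule 2 applies to /i/ (between /n/ and /p/: in an unstressed syllable) → [ə].
/p/ (word-final) is unaffected → [p].

[nəfɡəˈbuzənəp]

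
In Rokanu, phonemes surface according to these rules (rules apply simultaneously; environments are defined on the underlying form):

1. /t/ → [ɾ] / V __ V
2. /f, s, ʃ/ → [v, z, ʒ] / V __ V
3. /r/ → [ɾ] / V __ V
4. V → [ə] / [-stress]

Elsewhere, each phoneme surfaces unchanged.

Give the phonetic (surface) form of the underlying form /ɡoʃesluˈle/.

[ɡəʒəsləˈle]

/ɡ/ (word-initial) is unaffected → [ɡ].
/o/ meets the environment for rule 4 (in an unstressed syllable) → [ə].
/ʃ/ meets the environment for rule 2 (between two vowels) → [ʒ].
/e/ — between /ʃ/ and /s/, in an unstressed syllable — surfaces as [ə] (rule 4).
/s/ (between /e/ and /l/) fails the environment for rule 2, so it stays [s].
/l/ stays [l].
/u/ (between /l/ and /l/) occurs in an unstressed syllable → [ə] by rule 4.
/l/ (between /u/ and /e/) is unaffected → [l].
/e/ (word-final) fails the environment for rule 4, so it stays [e].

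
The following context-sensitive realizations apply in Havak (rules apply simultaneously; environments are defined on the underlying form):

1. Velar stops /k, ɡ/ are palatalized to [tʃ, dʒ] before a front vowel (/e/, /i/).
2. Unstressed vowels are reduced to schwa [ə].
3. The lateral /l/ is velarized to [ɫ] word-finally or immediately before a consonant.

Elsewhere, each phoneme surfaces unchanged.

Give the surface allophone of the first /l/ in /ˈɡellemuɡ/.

[ɫ]

Rule 3 applies to /l/ (between /e/ and /l/: word-finally or immediately before a consonant) → [ɫ].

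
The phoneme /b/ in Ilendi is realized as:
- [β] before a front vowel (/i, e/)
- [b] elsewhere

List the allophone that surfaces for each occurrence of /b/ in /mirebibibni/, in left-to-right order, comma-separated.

[β], [β], [b]

Occurrence 1 (position 5): before a front vowel (/i, e/) → [β].
Occurrence 2 (position 7): before a front vowel (/i, e/) → [β].
Occurrence 3 (position 9): no conditioning environment matches → elsewhere allophone [b].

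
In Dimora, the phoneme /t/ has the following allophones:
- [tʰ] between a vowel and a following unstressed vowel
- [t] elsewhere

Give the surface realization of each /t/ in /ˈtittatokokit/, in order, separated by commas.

[t], [t], [t], [tʰ], [t]

Occurrence 1 (position 1): no conditioning environment matches → elsewhere allophone [t].
Occurrence 2 (position 3): no conditioning environment matches → elsewhere allophone [t].
Occurrence 3 (position 4): no conditioning environment matches → elsewhere allophone [t].
Occurrence 4 (position 6): between a vowel and a following unstressed vowel → [tʰ].
Occurrence 5 (position 12): no conditioning environment matches → elsewhere allophone [t].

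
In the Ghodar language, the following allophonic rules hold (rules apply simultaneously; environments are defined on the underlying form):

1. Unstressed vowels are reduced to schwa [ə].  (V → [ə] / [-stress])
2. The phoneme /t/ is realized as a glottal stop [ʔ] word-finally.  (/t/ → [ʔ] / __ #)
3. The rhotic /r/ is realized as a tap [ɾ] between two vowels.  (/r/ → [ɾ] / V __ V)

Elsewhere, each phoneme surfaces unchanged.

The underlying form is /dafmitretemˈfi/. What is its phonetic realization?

/a/ (between /d/ and /f/): in an unstressed syllable, so rule 1 applies → [ə].
/i/ (between /m/ and /t/) occurs in an unstressed syllable → [ə] by rule 1.
/t/ (between /i/ and /r/): rule 2 targets it, but not word-finally → unchanged [t].
/r/ — between /t/ and /e/; rule 3 does not apply here → [r].
/e/ meets the environment for rule 1 (in an unstressed syllable) → [ə].
/t/ — between /e/ and /e/; rule 2 does not apply here → [t].
/e/ meets the environment for rule 1 (in an unstressed syllable) → [ə].
/i/ — word-final; rule 1 does not apply here → [i].

[dəfmətrətəmˈfi]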